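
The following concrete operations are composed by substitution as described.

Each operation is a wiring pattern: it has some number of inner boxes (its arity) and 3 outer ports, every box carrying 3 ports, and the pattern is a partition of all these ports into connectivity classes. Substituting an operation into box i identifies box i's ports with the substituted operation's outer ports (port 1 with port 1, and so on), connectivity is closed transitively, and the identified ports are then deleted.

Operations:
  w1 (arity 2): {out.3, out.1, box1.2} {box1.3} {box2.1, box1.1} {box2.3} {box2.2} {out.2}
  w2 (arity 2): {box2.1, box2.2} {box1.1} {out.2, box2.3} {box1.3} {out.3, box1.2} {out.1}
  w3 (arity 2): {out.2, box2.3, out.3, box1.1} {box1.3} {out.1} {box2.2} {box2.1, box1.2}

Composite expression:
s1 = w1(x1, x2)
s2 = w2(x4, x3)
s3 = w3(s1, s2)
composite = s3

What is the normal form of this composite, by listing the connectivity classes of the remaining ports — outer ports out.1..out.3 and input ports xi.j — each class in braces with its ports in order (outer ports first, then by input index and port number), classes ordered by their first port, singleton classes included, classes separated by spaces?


{out.1} {out.2, out.3, x1.2, x4.2} {x1.1, x2.1} {x1.3} {x2.2} {x2.3} {x3.1, x3.2} {x3.3} {x4.1} {x4.3}

Reachability decides: close wires over w3-identified ports.
through w1, on inputs (x1, x2): {out.1, out.3, x1.2} {out.2} {x1.1, x2.1} {x1.3} {x2.2} {x2.3} (out.j = stage outer ports)
through w2, on inputs (x4, x3): {out.1} {out.2, x3.3} {out.3, x4.2} {x3.1, x3.2} {x4.1} {x4.3} (out.j = stage outer ports)
through w3, on inputs (x1, x2, x4, x3): {out.1} {out.2, out.3, x1.2, x4.2} {x1.1, x2.1} {x1.3} {x2.2} {x2.3} {x3.1, x3.2} {x3.3} {x4.1} {x4.3} (out.j = stage outer ports)


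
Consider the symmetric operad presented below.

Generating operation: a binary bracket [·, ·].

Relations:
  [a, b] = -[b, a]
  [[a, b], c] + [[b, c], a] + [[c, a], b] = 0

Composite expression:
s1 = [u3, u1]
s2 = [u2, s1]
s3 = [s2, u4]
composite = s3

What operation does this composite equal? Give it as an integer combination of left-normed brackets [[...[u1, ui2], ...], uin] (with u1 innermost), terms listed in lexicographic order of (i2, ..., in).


Expand each bracket as ab - ba; the u1-initial words give the coefficients.
Composite bracket: [[u2, [u3, u1]], u4]
Full expansion: 8 signed words from ab - ba (2^3 = 8).
The u1-initial words carry the normal form:
  word u1u3u2u4 has sign +1, contributing +[[[u1, u3], u2], u4]

[[[u1, u3], u2], u4]


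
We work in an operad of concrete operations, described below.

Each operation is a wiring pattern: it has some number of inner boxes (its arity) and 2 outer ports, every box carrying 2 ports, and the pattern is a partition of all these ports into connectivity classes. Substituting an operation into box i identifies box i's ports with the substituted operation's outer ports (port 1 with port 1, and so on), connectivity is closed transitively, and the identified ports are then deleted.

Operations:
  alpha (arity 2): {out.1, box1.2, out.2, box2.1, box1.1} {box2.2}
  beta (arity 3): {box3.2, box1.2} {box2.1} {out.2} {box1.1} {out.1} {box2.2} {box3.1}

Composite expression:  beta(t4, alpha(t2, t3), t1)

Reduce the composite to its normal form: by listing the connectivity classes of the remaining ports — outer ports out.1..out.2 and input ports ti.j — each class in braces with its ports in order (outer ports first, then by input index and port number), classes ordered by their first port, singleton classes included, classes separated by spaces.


{out.1} {out.2} {t1.1} {t1.2, t4.2} {t2.1, t2.2, t3.1} {t3.2} {t4.1}

Connectivity passes through glued beta-boundaries; trace each wire chain.
alpha over (t2, t3) gives {out.1, out.2, t2.1, t2.2, t3.1} {t3.2}, out.j being that stage's outer ports
beta over (t4, t2, t3, t1) gives {out.1} {out.2} {t1.1} {t1.2, t4.2} {t2.1, t2.2, t3.1} {t3.2} {t4.1}, out.j being that stage's outer ports


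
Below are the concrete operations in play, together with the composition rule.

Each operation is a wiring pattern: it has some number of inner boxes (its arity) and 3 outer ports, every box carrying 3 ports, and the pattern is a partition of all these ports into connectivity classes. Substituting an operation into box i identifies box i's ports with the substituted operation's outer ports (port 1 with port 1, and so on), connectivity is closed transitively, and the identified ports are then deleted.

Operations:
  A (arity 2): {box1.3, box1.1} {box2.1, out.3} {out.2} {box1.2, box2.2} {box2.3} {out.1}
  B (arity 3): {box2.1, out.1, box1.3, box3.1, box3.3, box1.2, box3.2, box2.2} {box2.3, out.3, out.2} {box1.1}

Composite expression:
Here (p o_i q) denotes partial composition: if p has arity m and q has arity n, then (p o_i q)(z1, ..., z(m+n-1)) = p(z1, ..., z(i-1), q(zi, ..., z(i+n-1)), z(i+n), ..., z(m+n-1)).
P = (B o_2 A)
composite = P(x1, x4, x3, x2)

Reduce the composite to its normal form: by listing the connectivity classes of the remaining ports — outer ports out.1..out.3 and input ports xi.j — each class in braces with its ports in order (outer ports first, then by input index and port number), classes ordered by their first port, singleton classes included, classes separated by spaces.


Treat the ports identified at B as solder joints: merge, then drop.
stage A: inputs (x4, x3), connectivity {out.1} {out.2} {out.3, x3.1} {x3.2, x4.2} {x3.3} {x4.1, x4.3}, out.j its boundary
stage B: inputs (x1, x4, x3, x2), connectivity {out.1, x1.2, x1.3, x2.1, x2.2, x2.3} {out.2, out.3, x3.1} {x1.1} {x3.2, x4.2} {x3.3} {x4.1, x4.3}, out.j its boundary

{out.1, x1.2, x1.3, x2.1, x2.2, x2.3} {out.2, out.3, x3.1} {x1.1} {x3.2, x4.2} {x3.3} {x4.1, x4.3}


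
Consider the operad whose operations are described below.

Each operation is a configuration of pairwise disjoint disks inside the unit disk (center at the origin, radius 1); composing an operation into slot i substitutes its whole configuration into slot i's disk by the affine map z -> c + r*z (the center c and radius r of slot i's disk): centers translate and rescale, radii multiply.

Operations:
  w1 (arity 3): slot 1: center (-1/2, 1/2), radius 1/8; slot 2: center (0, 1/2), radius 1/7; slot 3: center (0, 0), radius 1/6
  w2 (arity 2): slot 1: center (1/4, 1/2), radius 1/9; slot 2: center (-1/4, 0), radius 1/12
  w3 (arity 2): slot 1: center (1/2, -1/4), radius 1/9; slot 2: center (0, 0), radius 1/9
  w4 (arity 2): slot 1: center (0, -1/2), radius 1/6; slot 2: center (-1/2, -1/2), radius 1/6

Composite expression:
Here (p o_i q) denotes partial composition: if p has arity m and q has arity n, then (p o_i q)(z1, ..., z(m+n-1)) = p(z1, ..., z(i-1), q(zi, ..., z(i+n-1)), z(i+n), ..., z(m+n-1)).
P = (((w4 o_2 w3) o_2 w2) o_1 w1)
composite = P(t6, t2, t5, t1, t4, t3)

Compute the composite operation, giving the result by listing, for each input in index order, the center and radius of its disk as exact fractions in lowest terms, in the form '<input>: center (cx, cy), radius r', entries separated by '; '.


Affine substitution under w4: radii multiply and t-centers shift.
input t6: applying the 2 nested substitutions gives center (-1/12, -5/12), radius 1/48
input t2: applying the 2 nested substitutions gives center (0, -5/12), radius 1/42
input t5: applying the 2 nested substitutions gives center (0, -1/2), radius 1/36
input t1: applying the 3 nested substitutions gives center (-89/216, -115/216), radius 1/486
input t4: applying the 3 nested substitutions gives center (-91/216, -13/24), radius 1/648
input t3: applying the 2 nested substitutions gives center (-1/2, -1/2), radius 1/54

t1: center (-89/216, -115/216), radius 1/486; t2: center (0, -5/12), radius 1/42; t3: center (-1/2, -1/2), radius 1/54; t4: center (-91/216, -13/24), radius 1/648; t5: center (0, -1/2), radius 1/36; t6: center (-1/12, -5/12), radius 1/48


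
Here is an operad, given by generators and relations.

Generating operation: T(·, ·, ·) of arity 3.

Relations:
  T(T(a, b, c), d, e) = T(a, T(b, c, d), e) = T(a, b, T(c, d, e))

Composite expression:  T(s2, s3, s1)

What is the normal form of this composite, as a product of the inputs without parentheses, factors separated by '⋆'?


s2 ⋆ s3 ⋆ s1

Every regrouping of T is equal, so read the s-inputs in written order.
T(s2, s3, s1) spells out as s2 ⋆ s3 ⋆ s1


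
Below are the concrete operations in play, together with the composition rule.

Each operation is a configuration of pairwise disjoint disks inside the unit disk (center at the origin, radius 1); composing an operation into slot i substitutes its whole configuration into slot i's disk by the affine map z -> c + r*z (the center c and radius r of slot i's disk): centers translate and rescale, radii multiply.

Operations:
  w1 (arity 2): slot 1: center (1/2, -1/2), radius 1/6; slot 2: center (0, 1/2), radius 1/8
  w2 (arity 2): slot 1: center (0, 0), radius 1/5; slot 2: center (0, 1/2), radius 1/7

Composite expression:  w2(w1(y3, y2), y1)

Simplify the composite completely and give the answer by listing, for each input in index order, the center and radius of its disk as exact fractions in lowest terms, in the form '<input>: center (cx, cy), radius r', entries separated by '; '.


Only the slot chain above each y matters under w2; compose those maps.
tracing y3 down its 2-map path: center (1/10, -1/10), radius 1/30
tracing y2 down its 2-map path: center (0, 1/10), radius 1/40
tracing y1 down its 1-map path: center (0, 1/2), radius 1/7

y1: center (0, 1/2), radius 1/7; y2: center (0, 1/10), radius 1/40; y3: center (1/10, -1/10), radius 1/30


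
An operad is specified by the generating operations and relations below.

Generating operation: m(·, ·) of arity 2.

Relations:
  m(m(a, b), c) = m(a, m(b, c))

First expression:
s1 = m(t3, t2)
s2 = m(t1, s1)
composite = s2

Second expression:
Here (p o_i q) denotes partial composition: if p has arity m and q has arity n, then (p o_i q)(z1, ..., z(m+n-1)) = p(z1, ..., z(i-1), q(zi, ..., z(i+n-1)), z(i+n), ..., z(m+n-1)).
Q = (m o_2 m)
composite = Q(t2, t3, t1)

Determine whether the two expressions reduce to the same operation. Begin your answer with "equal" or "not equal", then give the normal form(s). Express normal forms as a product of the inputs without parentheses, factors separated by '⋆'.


not equal; first: t1 ⋆ t3 ⋆ t2; second: t2 ⋆ t3 ⋆ t1


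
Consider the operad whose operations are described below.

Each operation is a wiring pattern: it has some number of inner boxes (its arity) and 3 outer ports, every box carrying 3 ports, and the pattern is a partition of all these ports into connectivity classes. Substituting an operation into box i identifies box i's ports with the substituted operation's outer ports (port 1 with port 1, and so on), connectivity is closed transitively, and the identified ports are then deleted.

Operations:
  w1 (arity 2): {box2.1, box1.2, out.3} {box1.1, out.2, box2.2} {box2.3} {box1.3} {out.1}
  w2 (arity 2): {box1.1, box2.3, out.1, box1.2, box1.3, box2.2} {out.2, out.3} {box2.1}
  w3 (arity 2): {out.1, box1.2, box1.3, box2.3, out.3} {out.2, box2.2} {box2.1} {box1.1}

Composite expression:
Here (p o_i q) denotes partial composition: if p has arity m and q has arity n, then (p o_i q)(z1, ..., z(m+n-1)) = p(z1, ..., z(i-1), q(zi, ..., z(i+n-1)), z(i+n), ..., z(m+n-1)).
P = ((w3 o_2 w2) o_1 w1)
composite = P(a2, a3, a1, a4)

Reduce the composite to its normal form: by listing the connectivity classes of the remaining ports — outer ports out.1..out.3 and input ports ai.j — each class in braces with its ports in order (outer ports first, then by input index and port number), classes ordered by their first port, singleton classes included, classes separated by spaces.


{out.1, out.2, out.3, a2.1, a2.2, a3.1, a3.2} {a1.1, a1.2, a1.3, a4.2, a4.3} {a2.3} {a3.3} {a4.1}

After gluing at w3, chains via deleted ports link the a-ports.
composing w1 on (a2, a3), with out.j its own outer ports: {out.1} {out.2, a2.1, a3.2} {out.3, a2.2, a3.1} {a2.3} {a3.3}
composing w2 on (a1, a4), with out.j its own outer ports: {out.1, a1.1, a1.2, a1.3, a4.2, a4.3} {out.2, out.3} {a4.1}
composing w3 on (a2, a3, a1, a4), with out.j its own outer ports: {out.1, out.2, out.3, a2.1, a2.2, a3.1, a3.2} {a1.1, a1.2, a1.3, a4.2, a4.3} {a2.3} {a3.3} {a4.1}


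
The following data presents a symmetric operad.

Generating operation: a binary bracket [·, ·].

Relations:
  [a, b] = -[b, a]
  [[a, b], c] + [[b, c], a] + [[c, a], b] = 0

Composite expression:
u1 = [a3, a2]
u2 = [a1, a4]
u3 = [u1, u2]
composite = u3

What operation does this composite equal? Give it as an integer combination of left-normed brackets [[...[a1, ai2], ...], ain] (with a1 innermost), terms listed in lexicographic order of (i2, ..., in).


[[[a1, a4], a2], a3] - [[[a1, a4], a3], a2]


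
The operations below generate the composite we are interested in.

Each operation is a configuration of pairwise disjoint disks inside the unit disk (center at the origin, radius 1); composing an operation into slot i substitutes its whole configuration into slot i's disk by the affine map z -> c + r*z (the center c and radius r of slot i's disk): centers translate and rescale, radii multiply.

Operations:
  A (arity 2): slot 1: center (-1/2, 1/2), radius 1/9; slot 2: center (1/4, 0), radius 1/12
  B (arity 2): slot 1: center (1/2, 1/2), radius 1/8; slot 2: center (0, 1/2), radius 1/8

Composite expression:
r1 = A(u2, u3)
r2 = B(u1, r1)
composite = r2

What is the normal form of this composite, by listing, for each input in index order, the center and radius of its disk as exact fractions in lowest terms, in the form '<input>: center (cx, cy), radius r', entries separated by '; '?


u1: center (1/2, 1/2), radius 1/8; u2: center (-1/16, 9/16), radius 1/72; u3: center (1/32, 1/2), radius 1/96


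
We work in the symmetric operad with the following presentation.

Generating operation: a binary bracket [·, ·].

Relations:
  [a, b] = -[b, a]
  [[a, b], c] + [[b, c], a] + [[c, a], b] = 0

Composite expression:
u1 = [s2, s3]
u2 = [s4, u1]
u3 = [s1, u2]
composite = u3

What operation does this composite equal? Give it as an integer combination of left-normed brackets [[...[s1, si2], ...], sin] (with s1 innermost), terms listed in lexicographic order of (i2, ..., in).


Expand each bracket as ab - ba; the s1-initial words give the coefficients.
Composite bracket: [s1, [s4, [s2, s3]]]
The bracket unfolds into 8 signed words via [a, b] = ab - ba (2^3 = 8).
Keep just the words that open with s1:
  s1s2s3s4 (sign -1) contributes -[[[s1, s2], s3], s4]
  s1s3s2s4 (sign +1) contributes +[[[s1, s3], s2], s4]
  s1s4s2s3 (sign +1) contributes +[[[s1, s4], s2], s3]
  s1s4s3s2 (sign -1) contributes -[[[s1, s4], s3], s2]

-[[[s1, s2], s3], s4] + [[[s1, s3], s2], s4] + [[[s1, s4], s2], s3] - [[[s1, s4], s3], s2]


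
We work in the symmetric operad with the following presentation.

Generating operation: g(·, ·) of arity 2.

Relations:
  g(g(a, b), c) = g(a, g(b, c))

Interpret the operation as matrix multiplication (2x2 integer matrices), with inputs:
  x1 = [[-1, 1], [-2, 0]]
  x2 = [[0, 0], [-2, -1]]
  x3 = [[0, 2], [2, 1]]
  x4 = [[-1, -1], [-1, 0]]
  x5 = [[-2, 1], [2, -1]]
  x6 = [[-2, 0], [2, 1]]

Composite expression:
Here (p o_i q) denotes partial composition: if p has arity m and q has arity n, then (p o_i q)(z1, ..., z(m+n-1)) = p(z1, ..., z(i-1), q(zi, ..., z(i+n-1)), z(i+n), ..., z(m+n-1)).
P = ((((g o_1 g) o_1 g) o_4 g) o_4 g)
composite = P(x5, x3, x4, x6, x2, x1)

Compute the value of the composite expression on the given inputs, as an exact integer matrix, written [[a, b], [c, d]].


[[-8, 4], [8, -4]]

g(x5, x3) = [[2, -3], [-2, 3]]
g(g(x5, x3), x4) = [[1, -2], [-1, 2]]
g(x6, x2) = [[0, 0], [-2, -1]]
g(g(x6, x2), x1) = [[0, 0], [4, -2]]
g(g(g(x5, x3), x4), g(g(x6, x2), x1)) = [[-8, 4], [8, -4]]


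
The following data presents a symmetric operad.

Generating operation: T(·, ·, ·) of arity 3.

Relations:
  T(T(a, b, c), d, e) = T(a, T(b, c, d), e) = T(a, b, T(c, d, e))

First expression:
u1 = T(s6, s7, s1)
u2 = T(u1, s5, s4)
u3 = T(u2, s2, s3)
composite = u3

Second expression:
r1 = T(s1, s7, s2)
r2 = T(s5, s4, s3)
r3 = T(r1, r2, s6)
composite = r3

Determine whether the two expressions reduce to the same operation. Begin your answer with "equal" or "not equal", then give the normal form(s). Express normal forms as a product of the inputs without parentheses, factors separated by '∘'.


not equal — first s6 ∘ s7 ∘ s1 ∘ s5 ∘ s4 ∘ s2 ∘ s3, second s1 ∘ s7 ∘ s2 ∘ s5 ∘ s4 ∘ s3 ∘ s6


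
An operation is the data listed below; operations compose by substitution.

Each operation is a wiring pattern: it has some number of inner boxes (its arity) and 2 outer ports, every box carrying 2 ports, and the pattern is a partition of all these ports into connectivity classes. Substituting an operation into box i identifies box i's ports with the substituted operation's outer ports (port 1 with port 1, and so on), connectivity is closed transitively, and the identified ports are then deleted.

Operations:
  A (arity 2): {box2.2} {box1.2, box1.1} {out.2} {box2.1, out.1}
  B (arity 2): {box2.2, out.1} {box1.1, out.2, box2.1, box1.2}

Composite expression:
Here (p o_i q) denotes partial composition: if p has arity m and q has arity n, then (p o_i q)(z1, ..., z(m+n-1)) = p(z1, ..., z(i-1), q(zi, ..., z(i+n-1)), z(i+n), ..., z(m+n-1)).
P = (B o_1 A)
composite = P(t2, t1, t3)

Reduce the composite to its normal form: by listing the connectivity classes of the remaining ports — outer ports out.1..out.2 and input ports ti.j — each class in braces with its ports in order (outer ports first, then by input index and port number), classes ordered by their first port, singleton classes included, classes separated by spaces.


{out.1, t3.2} {out.2, t1.1, t3.1} {t1.2} {t2.1, t2.2}

Reachability decides: close wires over B-identified ports.
after A, the pattern on (t2, t1) reads {out.1, t1.1} {out.2} {t1.2} {t2.1, t2.2} (out.j = its outer ports)
after B, the pattern on (t2, t1, t3) reads {out.1, t3.2} {out.2, t1.1, t3.1} {t1.2} {t2.1, t2.2} (out.j = its outer ports)


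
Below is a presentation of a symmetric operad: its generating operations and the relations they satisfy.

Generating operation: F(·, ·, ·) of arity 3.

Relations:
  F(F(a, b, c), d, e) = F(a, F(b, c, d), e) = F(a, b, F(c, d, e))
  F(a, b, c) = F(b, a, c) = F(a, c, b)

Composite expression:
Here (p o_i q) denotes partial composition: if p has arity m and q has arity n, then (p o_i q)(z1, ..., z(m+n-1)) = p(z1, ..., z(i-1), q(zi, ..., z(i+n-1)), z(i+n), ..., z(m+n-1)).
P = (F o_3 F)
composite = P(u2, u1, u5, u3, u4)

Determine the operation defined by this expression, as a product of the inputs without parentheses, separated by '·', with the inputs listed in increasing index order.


u1 · u2 · u3 · u4 · u5


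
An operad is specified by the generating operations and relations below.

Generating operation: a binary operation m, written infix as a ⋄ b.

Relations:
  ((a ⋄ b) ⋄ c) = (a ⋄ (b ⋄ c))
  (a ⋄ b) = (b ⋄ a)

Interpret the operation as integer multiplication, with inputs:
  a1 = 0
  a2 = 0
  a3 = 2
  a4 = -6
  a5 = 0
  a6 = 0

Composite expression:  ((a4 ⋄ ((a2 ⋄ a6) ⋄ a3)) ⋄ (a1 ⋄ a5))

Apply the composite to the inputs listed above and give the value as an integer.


0

(a2 ⋄ a6) = 0
((a2 ⋄ a6) ⋄ a3) = 0
(a4 ⋄ ((a2 ⋄ a6) ⋄ a3)) = 0
(a1 ⋄ a5) = 0
((a4 ⋄ ((a2 ⋄ a6) ⋄ a3)) ⋄ (a1 ⋄ a5)) = 0


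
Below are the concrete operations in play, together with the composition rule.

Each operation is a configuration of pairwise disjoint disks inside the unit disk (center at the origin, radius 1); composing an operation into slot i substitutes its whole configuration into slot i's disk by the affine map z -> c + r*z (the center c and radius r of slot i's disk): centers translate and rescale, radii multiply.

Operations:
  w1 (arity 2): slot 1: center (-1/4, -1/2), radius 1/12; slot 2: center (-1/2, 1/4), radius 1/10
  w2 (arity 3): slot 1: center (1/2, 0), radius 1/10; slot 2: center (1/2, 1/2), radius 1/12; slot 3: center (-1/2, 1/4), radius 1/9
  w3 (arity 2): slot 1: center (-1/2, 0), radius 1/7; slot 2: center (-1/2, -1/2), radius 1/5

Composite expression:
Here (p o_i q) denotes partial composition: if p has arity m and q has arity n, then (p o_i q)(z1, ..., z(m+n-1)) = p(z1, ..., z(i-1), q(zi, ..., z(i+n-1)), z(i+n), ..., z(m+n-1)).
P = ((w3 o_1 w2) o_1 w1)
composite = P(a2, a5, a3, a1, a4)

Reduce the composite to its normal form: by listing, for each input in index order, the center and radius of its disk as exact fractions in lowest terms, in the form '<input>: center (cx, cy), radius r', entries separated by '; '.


a1: center (-4/7, 1/28), radius 1/63; a2: center (-121/280, -1/140), radius 1/840; a3: center (-3/7, 1/14), radius 1/84; a4: center (-1/2, -1/2), radius 1/5; a5: center (-61/140, 1/280), radius 1/700

Only the slot chain above each a matters under w3; compose those maps.
input a2: applying the 3 nested substitutions gives center (-121/280, -1/140), radius 1/840
input a5: applying the 3 nested substitutions gives center (-61/140, 1/280), radius 1/700
input a3: applying the 2 nested substitutions gives center (-3/7, 1/14), radius 1/84
input a1: applying the 2 nested substitutions gives center (-4/7, 1/28), radius 1/63
input a4: applying the 1 nested substitution gives center (-1/2, -1/2), radius 1/5


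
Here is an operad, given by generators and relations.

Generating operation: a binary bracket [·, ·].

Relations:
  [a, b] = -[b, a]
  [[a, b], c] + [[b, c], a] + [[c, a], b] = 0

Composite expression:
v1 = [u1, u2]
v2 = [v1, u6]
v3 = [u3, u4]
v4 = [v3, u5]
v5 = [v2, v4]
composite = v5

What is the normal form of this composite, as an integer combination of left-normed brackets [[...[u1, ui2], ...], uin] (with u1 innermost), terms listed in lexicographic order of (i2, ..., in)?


Left-normed coefficients sit on the u1-initial expansion words.
Composite bracket: [[[u1, u2], u6], [[u3, u4], u5]]
Full expansion: 32 signed words from ab - ba (2^5 = 32).
Words beginning with u1 determine it all:
  the word u1u2u6u3u4u5 carries sign +1 and contributes +[[[[[u1, u2], u6], u3], u4], u5]
  the word u1u2u6u4u3u5 carries sign -1 and contributes -[[[[[u1, u2], u6], u4], u3], u5]
  the word u1u2u6u5u3u4 carries sign -1 and contributes -[[[[[u1, u2], u6], u5], u3], u4]
  the word u1u2u6u5u4u3 carries sign +1 and contributes +[[[[[u1, u2], u6], u5], u4], u3]

[[[[[u1, u2], u6], u3], u4], u5] - [[[[[u1, u2], u6], u4], u3], u5] - [[[[[u1, u2], u6], u5], u3], u4] + [[[[[u1, u2], u6], u5], u4], u3]


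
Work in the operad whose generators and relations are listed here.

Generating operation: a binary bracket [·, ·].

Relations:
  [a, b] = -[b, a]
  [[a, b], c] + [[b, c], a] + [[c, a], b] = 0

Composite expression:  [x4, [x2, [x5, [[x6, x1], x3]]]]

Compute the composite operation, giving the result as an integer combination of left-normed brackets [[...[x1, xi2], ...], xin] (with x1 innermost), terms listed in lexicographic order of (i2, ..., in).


[[[[[x1, x6], x3], x5], x2], x4]

Expand each bracket as ab - ba; the x1-initial words give the coefficients.
Composite bracket: [x4, [x2, [x5, [[x6, x1], x3]]]]
Applying ab - ba throughout gives 32 signed words (2^5 = 32).
Keep just the words that open with x1:
  sign of x1x6x3x5x2x4 is +1, so it contributes +[[[[[x1, x6], x3], x5], x2], x4]


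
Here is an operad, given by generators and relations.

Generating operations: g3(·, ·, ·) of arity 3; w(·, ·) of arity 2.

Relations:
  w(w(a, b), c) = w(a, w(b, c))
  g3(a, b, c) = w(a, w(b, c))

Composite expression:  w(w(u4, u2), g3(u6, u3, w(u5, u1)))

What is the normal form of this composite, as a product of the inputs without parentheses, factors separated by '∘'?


u4 ∘ u2 ∘ u6 ∘ u3 ∘ u5 ∘ u1

Key point: w is associative — brackets drop, the u-order remains.
w(u4, u2) spells out as u4 ∘ u2
w(u5, u1) spells out as u5 ∘ u1
g3(u6, u3, w(u5, u1)) spells out as u6 ∘ u3 ∘ u5 ∘ u1
w(w(u4, u2), g3(u6, u3, w(u5, u1))) spells out as u4 ∘ u2 ∘ u6 ∘ u3 ∘ u5 ∘ u1


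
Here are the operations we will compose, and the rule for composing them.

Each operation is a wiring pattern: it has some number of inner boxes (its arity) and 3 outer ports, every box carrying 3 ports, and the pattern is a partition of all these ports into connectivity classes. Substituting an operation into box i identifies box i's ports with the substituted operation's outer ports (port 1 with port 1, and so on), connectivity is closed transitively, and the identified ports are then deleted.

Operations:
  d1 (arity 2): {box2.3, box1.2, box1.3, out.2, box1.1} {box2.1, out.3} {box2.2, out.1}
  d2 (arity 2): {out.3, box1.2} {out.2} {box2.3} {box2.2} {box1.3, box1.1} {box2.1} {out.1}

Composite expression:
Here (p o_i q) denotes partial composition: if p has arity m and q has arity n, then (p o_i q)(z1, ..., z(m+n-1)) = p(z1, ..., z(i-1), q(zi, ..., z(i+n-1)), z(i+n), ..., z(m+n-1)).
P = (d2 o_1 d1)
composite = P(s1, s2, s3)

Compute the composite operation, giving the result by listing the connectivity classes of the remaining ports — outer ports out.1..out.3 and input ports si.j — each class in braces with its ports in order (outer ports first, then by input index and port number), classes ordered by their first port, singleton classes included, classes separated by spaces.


After gluing at d2, chains via deleted ports link the s-ports.
stage d1: inputs (s1, s2), connectivity {out.1, s2.2} {out.2, s1.1, s1.2, s1.3, s2.3} {out.3, s2.1}, out.j its boundary
stage d2: inputs (s1, s2, s3), connectivity {out.1} {out.2} {out.3, s1.1, s1.2, s1.3, s2.3} {s2.1, s2.2} {s3.1} {s3.2} {s3.3}, out.j its boundary

{out.1} {out.2} {out.3, s1.1, s1.2, s1.3, s2.3} {s2.1, s2.2} {s3.1} {s3.2} {s3.3}


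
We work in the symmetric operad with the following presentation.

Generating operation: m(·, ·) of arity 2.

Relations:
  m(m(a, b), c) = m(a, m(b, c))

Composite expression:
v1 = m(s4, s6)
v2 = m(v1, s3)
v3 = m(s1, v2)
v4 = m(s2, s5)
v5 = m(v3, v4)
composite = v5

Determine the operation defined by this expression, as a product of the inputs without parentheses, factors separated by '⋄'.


s1 ⋄ s4 ⋄ s6 ⋄ s3 ⋄ s2 ⋄ s5

All parenthesizations of m agree; list the s-inputs left to right.
m(s4, s6) collapses to s4 ⋄ s6
m(m(s4, s6), s3) collapses to s4 ⋄ s6 ⋄ s3
m(s1, m(m(s4, s6), s3)) collapses to s1 ⋄ s4 ⋄ s6 ⋄ s3
m(s2, s5) collapses to s2 ⋄ s5
m(m(s1, m(m(s4, s6), s3)), m(s2, s5)) collapses to s1 ⋄ s4 ⋄ s6 ⋄ s3 ⋄ s2 ⋄ s5


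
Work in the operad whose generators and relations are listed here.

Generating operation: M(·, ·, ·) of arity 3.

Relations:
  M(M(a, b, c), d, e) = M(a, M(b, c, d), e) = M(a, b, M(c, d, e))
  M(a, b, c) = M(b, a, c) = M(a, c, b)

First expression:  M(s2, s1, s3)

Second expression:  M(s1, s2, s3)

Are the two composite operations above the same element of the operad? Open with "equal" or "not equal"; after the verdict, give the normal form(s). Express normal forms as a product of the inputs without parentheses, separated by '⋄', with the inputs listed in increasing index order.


Reducing the first expression gives s1 ⋄ s2 ⋄ s3
Reducing the second expression gives s1 ⋄ s2 ⋄ s3
The normal forms match — equal.

equal; both compose to s1 ⋄ s2 ⋄ s3


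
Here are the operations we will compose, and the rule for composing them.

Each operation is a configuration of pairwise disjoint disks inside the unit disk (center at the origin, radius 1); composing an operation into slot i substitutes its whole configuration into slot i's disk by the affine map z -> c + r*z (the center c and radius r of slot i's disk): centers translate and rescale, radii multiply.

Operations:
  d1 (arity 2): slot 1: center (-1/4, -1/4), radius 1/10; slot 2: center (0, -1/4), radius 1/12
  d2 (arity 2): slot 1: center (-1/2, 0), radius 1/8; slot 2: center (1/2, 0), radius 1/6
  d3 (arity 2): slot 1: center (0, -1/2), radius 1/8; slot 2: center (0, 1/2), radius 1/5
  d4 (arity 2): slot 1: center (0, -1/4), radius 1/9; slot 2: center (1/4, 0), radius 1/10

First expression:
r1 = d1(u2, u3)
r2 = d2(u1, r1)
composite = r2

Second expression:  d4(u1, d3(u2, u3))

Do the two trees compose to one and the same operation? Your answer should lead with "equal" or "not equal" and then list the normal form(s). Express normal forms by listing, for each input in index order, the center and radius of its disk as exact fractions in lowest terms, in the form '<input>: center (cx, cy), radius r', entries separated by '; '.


not equal — first u1: center (-1/2, 0), radius 1/8; u2: center (11/24, -1/24), radius 1/60; u3: center (1/2, -1/24), radius 1/72, second u1: center (0, -1/4), radius 1/9; u2: center (1/4, -1/20), radius 1/80; u3: center (1/4, 1/20), radius 1/50

Normal form of the first expression: u1: center (-1/2, 0), radius 1/8; u2: center (11/24, -1/24), radius 1/60; u3: center (1/2, -1/24), radius 1/72
Normal form of the second expression: u1: center (0, -1/4), radius 1/9; u2: center (1/4, -1/20), radius 1/80; u3: center (1/4, 1/20), radius 1/50
Different reductions; not equal.


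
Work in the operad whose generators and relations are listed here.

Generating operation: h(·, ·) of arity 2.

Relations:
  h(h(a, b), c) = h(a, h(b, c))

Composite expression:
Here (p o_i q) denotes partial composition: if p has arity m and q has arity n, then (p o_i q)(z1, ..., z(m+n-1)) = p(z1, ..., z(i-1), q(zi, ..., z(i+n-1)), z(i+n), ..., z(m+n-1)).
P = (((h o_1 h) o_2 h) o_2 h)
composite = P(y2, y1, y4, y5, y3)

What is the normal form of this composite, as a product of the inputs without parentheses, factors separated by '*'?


y2 * y1 * y4 * y5 * y3


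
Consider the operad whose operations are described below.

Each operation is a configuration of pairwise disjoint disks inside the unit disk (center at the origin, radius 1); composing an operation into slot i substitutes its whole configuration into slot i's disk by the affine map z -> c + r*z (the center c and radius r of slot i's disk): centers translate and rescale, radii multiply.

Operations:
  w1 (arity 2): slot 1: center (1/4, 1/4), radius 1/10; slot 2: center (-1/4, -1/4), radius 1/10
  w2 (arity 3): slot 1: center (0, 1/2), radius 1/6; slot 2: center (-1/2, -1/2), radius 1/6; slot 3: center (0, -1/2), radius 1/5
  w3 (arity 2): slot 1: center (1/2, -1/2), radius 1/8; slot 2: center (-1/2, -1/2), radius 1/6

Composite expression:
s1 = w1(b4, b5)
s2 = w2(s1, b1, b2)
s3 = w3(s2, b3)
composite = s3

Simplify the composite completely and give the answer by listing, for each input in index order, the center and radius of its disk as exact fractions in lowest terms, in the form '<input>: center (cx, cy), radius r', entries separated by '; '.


b1: center (7/16, -9/16), radius 1/48; b2: center (1/2, -9/16), radius 1/40; b3: center (-1/2, -1/2), radius 1/6; b4: center (97/192, -83/192), radius 1/480; b5: center (95/192, -85/192), radius 1/480

Follow each b-input down from w3: c' goes to c + r*c', radius to r*r'.
for b4, the 3-step affine chain lands on center (97/192, -83/192), radius 1/480
for b5, the 3-step affine chain lands on center (95/192, -85/192), radius 1/480
for b1, the 2-step affine chain lands on center (7/16, -9/16), radius 1/48
for b2, the 2-step affine chain lands on center (1/2, -9/16), radius 1/40
for b3, the 1-step affine chain lands on center (-1/2, -1/2), radius 1/6


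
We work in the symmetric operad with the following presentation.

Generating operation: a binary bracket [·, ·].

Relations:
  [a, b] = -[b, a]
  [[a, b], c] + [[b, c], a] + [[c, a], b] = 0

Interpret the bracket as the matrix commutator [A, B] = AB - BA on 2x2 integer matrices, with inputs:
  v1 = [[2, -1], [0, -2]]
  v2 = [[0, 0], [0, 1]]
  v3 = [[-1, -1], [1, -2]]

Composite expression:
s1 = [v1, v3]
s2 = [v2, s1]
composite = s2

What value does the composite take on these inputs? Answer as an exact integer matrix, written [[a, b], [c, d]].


[[0, 3], [-4, 0]]

[v1, v3] = [[-1, -3], [-4, 1]]
[v2, [v1, v3]] = [[0, 3], [-4, 0]]


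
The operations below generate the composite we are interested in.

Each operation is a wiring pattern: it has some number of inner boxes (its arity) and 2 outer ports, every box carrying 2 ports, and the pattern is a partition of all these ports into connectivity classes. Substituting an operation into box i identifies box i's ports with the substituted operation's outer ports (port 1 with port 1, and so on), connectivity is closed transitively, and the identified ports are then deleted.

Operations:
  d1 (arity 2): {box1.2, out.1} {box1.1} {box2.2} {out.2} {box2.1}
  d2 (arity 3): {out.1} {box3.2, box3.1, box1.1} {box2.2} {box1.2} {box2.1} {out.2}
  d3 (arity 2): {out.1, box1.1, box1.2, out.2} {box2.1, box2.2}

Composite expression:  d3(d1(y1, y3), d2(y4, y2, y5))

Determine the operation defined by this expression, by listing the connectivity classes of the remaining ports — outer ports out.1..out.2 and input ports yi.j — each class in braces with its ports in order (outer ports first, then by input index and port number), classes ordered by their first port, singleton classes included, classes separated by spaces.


Treat the ports identified at d3 as solder joints: merge, then drop.
d1 over (y1, y3) gives {out.1, y1.2} {out.2} {y1.1} {y3.1} {y3.2}, out.j being that stage's outer ports
d2 over (y4, y2, y5) gives {out.1} {out.2} {y2.1} {y2.2} {y4.1, y5.1, y5.2} {y4.2}, out.j being that stage's outer ports
d3 over (y1, y3, y4, y2, y5) gives {out.1, out.2, y1.2} {y1.1} {y2.1} {y2.2} {y3.1} {y3.2} {y4.1, y5.1, y5.2} {y4.2}, out.j being that stage's outer ports

{out.1, out.2, y1.2} {y1.1} {y2.1} {y2.2} {y3.1} {y3.2} {y4.1, y5.1, y5.2} {y4.2}


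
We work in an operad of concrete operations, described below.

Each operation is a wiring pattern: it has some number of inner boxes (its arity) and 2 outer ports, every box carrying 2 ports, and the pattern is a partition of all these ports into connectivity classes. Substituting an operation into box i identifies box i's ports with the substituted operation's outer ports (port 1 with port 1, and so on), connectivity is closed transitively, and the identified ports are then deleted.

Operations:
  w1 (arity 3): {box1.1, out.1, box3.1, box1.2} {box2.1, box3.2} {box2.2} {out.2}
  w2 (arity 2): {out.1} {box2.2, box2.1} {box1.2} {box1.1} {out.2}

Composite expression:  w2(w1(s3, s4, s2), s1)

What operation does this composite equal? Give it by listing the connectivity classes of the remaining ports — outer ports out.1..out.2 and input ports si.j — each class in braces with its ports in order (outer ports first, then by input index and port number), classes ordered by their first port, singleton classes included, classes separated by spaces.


{out.1} {out.2} {s1.1, s1.2} {s2.1, s3.1, s3.2} {s2.2, s4.1} {s4.2}

Two ports join when wires chain via w2-identified ports.
the subtree at w1 composes to {out.1, s2.1, s3.1, s3.2} {out.2} {s2.2, s4.1} {s4.2} on (s3, s4, s2); out.j = own outer ports
the subtree at w2 composes to {out.1} {out.2} {s1.1, s1.2} {s2.1, s3.1, s3.2} {s2.2, s4.1} {s4.2} on (s3, s4, s2, s1); out.j = own outer ports


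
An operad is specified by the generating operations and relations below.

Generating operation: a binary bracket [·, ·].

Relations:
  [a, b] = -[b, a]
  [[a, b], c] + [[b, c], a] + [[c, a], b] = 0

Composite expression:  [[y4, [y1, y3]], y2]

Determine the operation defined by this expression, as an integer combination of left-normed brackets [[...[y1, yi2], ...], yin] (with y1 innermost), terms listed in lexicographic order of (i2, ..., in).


-[[[y1, y3], y4], y2]

Antisymmetry and Jacobi reduce to y1-anchored left-normed brackets.
Composite bracket: [[y4, [y1, y3]], y2]
Each bracket splits as ab - ba, giving 8 signed words (2^3 = 8).
Collect the words opening with y1:
  y1y3y4y2 (sign -1) contributes -[[[y1, y3], y4], y2]


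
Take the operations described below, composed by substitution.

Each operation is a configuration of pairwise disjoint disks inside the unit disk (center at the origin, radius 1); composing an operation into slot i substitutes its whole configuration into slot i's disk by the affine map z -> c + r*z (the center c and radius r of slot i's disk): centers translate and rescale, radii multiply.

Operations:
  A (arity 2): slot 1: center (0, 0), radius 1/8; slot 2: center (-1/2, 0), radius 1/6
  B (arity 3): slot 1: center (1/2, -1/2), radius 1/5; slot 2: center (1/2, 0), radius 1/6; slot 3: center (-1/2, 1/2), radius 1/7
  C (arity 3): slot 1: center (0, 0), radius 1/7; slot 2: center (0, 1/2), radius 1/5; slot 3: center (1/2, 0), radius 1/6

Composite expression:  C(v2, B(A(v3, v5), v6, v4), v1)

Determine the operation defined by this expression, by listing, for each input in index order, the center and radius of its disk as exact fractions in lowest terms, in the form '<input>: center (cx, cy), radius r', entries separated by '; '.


Each v-disk chains the slot maps above it in C; radii multiply.
v2 passes through 1 substitution, ending at center (0, 0), radius 1/7
v3 passes through 3 substitutions, ending at center (1/10, 2/5), radius 1/200
v5 passes through 3 substitutions, ending at center (2/25, 2/5), radius 1/150
v6 passes through 2 substitutions, ending at center (1/10, 1/2), radius 1/30
v4 passes through 2 substitutions, ending at center (-1/10, 3/5), radius 1/35
v1 passes through 1 substitution, ending at center (1/2, 0), radius 1/6

v1: center (1/2, 0), radius 1/6; v2: center (0, 0), radius 1/7; v3: center (1/10, 2/5), radius 1/200; v4: center (-1/10, 3/5), radius 1/35; v5: center (2/25, 2/5), radius 1/150; v6: center (1/10, 1/2), radius 1/30


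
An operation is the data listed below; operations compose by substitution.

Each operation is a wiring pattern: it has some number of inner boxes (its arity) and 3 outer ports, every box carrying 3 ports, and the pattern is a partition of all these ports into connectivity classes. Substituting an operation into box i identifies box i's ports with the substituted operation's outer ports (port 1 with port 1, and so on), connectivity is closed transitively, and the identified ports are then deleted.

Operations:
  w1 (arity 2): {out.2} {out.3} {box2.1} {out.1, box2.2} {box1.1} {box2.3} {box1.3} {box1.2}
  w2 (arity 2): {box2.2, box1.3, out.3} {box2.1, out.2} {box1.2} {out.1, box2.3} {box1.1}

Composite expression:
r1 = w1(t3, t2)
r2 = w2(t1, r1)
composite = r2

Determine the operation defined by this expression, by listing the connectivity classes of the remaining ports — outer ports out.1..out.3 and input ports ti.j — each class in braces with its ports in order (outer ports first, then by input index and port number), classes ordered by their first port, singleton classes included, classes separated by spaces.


{out.1} {out.2, t2.2} {out.3, t1.3} {t1.1} {t1.2} {t2.1} {t2.3} {t3.1} {t3.2} {t3.3}

Reachability decides: close wires over w2-identified ports.
w1 over (t3, t2) gives {out.1, t2.2} {out.2} {out.3} {t2.1} {t2.3} {t3.1} {t3.2} {t3.3}, out.j being that stage's outer ports
w2 over (t1, t3, t2) gives {out.1} {out.2, t2.2} {out.3, t1.3} {t1.1} {t1.2} {t2.1} {t2.3} {t3.1} {t3.2} {t3.3}, out.j being that stage's outer ports


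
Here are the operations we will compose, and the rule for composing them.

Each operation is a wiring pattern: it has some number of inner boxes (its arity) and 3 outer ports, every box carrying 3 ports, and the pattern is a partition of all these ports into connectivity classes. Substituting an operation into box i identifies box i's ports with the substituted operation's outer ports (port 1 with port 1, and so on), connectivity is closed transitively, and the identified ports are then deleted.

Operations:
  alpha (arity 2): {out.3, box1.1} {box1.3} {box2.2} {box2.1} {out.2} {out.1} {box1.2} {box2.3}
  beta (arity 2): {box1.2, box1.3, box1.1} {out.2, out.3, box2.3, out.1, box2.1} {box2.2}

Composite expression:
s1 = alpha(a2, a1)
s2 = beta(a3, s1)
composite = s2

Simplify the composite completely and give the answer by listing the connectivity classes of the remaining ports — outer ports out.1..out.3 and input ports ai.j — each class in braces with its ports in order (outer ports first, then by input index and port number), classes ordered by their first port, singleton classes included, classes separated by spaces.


{out.1, out.2, out.3, a2.1} {a1.1} {a1.2} {a1.3} {a2.2} {a2.3} {a3.1, a3.2, a3.3}

Reachability decides: close wires over beta-identified ports.
through alpha, on inputs (a2, a1): {out.1} {out.2} {out.3, a2.1} {a1.1} {a1.2} {a1.3} {a2.2} {a2.3} (out.j = stage outer ports)
through beta, on inputs (a3, a2, a1): {out.1, out.2, out.3, a2.1} {a1.1} {a1.2} {a1.3} {a2.2} {a2.3} {a3.1, a3.2, a3.3} (out.j = stage outer ports)
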